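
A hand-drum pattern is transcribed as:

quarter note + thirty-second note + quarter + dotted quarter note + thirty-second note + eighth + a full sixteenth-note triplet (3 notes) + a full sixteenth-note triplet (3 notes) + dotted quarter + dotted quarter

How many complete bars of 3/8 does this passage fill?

5

One bar of 3/8 = 12 thirty-second notes.
Each duration in thirty-second notes: quarter note = 8; thirty-second note = 1; quarter = 8; dotted quarter note = 12; thirty-second note = 1; eighth = 4; a full sixteenth-note triplet (3 notes) (three triplet sixteenths span one eighth) = 4; a full sixteenth-note triplet (3 notes) (three triplet sixteenths span one eighth) = 4; dotted quarter = 12; dotted quarter = 12.
Adding: 8 + 1 + 8 + 12 + 1 + 4 + 4 + 4 + 12 + 12 = 66.
66 ÷ 12 = 5 complete bars with 6 left over.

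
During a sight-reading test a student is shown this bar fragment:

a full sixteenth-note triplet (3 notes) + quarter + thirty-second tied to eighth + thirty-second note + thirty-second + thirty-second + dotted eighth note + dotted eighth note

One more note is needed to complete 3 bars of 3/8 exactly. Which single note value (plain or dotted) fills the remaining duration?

eighth note

3 bars of 3/8 = 36 thirty-second notes.
In thirty-second notes: a full sixteenth-note triplet (3 notes) (three triplet sixteenths span one eighth) = 4; quarter = 8; thirty-second tied to eighth (thirty-second + eighth) = 5; thirty-second note = 1; thirty-second = 1; thirty-second = 1; dotted eighth note = 6; dotted eighth note = 6.
Altogether 4 + 8 + 5 + 1 + 1 + 1 + 6 + 6 = 32.
Remaining: 36 − 32 = 4 thirty-second notes, which is a eighth note.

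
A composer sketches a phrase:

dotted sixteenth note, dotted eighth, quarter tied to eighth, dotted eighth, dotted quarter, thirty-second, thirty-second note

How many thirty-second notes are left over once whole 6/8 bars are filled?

One bar of 6/8 = 24 thirty-second notes.
Working in thirty-second notes: dotted sixteenth note = 3; dotted eighth = 6; quarter tied to eighth (quarter + eighth) = 12; dotted eighth = 6; dotted quarter = 12; thirty-second = 1; thirty-second note = 1.
Sum: 3 + 6 + 12 + 6 + 12 + 1 + 1 = 41.
41 ÷ 24 = 1 complete bar with 17 thirty-second notes remaining.

17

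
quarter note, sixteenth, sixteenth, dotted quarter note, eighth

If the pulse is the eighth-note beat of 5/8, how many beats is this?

7

One eighth-note beat = 2 sixteenth notes.
Each duration in sixteenth notes: quarter note = 4; sixteenth = 1; sixteenth = 1; dotted quarter note = 6; eighth = 2.
Sum: 4 + 1 + 1 + 6 + 2 = 14.
14 ÷ 2 = 7 beats.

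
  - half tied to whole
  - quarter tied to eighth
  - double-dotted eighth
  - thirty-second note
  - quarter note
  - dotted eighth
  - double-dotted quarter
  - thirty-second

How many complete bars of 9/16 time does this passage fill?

One bar of 9/16 = 18 thirty-second notes.
Each duration in thirty-second notes: half tied to whole (half + whole) = 48; quarter tied to eighth (quarter + eighth) = 12; double-dotted eighth = 7; thirty-second note = 1; quarter note = 8; dotted eighth = 6; double-dotted quarter = 14; thirty-second = 1.
Altogether 48 + 12 + 7 + 1 + 8 + 6 + 14 + 1 = 97.
97 ÷ 18 = 5 complete bars with 7 left over.

5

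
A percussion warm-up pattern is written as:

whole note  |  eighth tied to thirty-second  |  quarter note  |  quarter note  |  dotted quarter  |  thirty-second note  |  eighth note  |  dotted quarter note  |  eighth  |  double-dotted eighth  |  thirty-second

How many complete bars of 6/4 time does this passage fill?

One bar of 6/4 = 48 thirty-second notes.
Working in thirty-second notes: whole note = 32; eighth tied to thirty-second (eighth + thirty-second) = 5; quarter note = 8; quarter note = 8; dotted quarter = 12; thirty-second note = 1; eighth note = 4; dotted quarter note = 12; eighth = 4; double-dotted eighth = 7; thirty-second = 1.
Sum: 32 + 5 + 8 + 8 + 12 + 1 + 4 + 12 + 4 + 7 + 1 = 94.
94 ÷ 48 = 1 complete bar with 46 left over.

1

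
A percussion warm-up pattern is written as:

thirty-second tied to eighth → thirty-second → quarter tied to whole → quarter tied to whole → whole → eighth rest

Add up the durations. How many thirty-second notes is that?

122

Convert each value to thirty-second notes: thirty-second tied to eighth (thirty-second + eighth) = 5; thirty-second = 1; quarter tied to whole (quarter + whole) = 40; quarter tied to whole (quarter + whole) = 40; whole = 32; eighth rest = 4.
Altogether 5 + 1 + 40 + 40 + 32 + 4 = 122 thirty-second notes.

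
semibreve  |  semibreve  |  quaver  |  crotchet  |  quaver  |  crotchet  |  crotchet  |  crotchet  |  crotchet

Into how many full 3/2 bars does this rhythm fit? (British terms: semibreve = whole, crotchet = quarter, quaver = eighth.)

2

One bar of 3/2 = 12 eighth notes.
Each duration in eighth notes: semibreve = 8; semibreve = 8; quaver = 1; crotchet = 2; quaver = 1; crotchet = 2; crotchet = 2; crotchet = 2; crotchet = 2.
Total: 8 + 8 + 1 + 2 + 1 + 2 + 2 + 2 + 2 = 28.
28 ÷ 12 = 2 complete bars with 4 left over.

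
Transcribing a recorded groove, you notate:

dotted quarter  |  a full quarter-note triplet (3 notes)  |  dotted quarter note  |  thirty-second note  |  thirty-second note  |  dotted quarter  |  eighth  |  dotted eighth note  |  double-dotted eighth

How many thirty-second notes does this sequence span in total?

Convert each value to thirty-second notes: dotted quarter = 12; a full quarter-note triplet (3 notes) (three triplet quarters span one half) = 16; dotted quarter note = 12; thirty-second note = 1; thirty-second note = 1; dotted quarter = 12; eighth = 4; dotted eighth note = 6; double-dotted eighth = 7.
Altogether 12 + 16 + 12 + 1 + 1 + 12 + 4 + 6 + 7 = 71 thirty-second notes.

71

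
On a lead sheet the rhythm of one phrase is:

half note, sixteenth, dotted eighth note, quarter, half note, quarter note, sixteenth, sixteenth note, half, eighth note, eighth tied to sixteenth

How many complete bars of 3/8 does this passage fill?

One bar of 3/8 = 6 sixteenth notes.
Working in sixteenth notes: half note = 8; sixteenth = 1; dotted eighth note = 3; quarter = 4; half note = 8; quarter note = 4; sixteenth = 1; sixteenth note = 1; half = 8; eighth note = 2; eighth tied to sixteenth (eighth + sixteenth) = 3.
Altogether 8 + 1 + 3 + 4 + 8 + 4 + 1 + 1 + 8 + 2 + 3 = 43.
43 ÷ 6 = 7 complete bars with 1 left over.

7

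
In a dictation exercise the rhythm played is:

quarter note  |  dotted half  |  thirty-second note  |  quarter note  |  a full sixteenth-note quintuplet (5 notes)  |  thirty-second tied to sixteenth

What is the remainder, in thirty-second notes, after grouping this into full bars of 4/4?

20

One bar of 4/4 = 32 thirty-second notes.
Express everything in thirty-second notes: quarter note = 8; dotted half = 24; thirty-second note = 1; quarter note = 8; a full sixteenth-note quintuplet (5 notes) (five quintuplet sixteenths span one quarter) = 8; thirty-second tied to sixteenth (thirty-second + sixteenth) = 3.
Total: 8 + 24 + 1 + 8 + 8 + 3 = 52.
52 ÷ 32 = 1 complete bar with 20 thirty-second notes remaining.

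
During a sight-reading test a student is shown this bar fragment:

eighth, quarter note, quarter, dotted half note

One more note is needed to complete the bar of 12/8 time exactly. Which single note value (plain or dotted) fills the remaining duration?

eighth note

The bar of 12/8 = 12 eighth notes.
Express everything in eighth notes: eighth = 1; quarter note = 2; quarter = 2; dotted half note = 6.
Adding: 1 + 2 + 2 + 6 = 11.
Remaining: 12 − 11 = 1 eighth note, which is a eighth note.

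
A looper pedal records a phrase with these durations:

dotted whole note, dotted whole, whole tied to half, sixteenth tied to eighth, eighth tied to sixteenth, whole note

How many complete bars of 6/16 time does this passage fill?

One bar of 6/16 = 6 sixteenth notes.
Each duration in sixteenth notes: dotted whole note = 24; dotted whole = 24; whole tied to half (whole + half) = 24; sixteenth tied to eighth (sixteenth + eighth) = 3; eighth tied to sixteenth (eighth + sixteenth) = 3; whole note = 16.
Sum: 24 + 24 + 24 + 3 + 3 + 16 = 94.
94 ÷ 6 = 15 complete bars with 4 left over.

15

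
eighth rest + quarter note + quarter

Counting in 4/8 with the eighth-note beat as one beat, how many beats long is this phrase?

5

One eighth-note beat = 2 sixteenth notes.
Each duration in sixteenth notes: eighth rest = 2; quarter note = 4; quarter = 4.
Total: 2 + 4 + 4 = 10.
10 ÷ 2 = 5 beats.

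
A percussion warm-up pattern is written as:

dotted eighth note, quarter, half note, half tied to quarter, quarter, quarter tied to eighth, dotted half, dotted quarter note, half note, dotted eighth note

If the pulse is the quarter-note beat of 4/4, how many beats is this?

16.5

One quarter-note beat = 4 sixteenth notes.
Each duration in sixteenth notes: dotted eighth note = 3; quarter = 4; half note = 8; half tied to quarter (half + quarter) = 12; quarter = 4; quarter tied to eighth (quarter + eighth) = 6; dotted half = 12; dotted quarter note = 6; half note = 8; dotted eighth note = 3.
Sum: 3 + 4 + 8 + 12 + 4 + 6 + 12 + 6 + 8 + 3 = 66.
66 ÷ 4 = 16.5 beats.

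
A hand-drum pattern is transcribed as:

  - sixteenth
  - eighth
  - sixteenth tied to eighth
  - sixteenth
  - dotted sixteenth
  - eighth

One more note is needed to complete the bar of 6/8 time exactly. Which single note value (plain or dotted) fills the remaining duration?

dotted sixteenth note

The bar of 6/8 = 24 thirty-second notes.
Working in thirty-second notes: sixteenth = 2; eighth = 4; sixteenth tied to eighth (sixteenth + eighth) = 6; sixteenth = 2; dotted sixteenth = 3; eighth = 4.
Sum: 2 + 4 + 6 + 2 + 3 + 4 = 21.
Remaining: 24 − 21 = 3 thirty-second notes, which is a dotted sixteenth note.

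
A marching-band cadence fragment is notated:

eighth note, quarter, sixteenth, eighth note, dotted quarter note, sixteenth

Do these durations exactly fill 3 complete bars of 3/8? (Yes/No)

One bar of 3/8 = 6 sixteenth notes, so 3 bars = 18.
In sixteenth notes: eighth note = 2; quarter = 4; sixteenth = 1; eighth note = 2; dotted quarter note = 6; sixteenth = 1.
Sum: 2 + 4 + 1 + 2 + 6 + 1 = 16.
16 falls short of 18, so the answer is No.

No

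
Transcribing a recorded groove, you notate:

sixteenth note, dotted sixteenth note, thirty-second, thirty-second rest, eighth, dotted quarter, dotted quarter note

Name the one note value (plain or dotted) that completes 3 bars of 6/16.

thirty-second note

3 bars of 6/16 = 36 thirty-second notes.
Working in thirty-second notes: sixteenth note = 2; dotted sixteenth note = 3; thirty-second = 1; thirty-second rest = 1; eighth = 4; dotted quarter = 12; dotted quarter note = 12.
Adding: 2 + 3 + 1 + 1 + 4 + 12 + 12 = 35.
Remaining: 36 − 35 = 1 thirty-second note, which is a thirty-second note.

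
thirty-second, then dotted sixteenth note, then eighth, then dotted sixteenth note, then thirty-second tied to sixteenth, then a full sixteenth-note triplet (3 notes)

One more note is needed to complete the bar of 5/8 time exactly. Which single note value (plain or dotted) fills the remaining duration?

The bar of 5/8 = 20 thirty-second notes.
Working in thirty-second notes: thirty-second = 1; dotted sixteenth note = 3; eighth = 4; dotted sixteenth note = 3; thirty-second tied to sixteenth (thirty-second + sixteenth) = 3; a full sixteenth-note triplet (3 notes) (three triplet sixteenths span one eighth) = 4.
Total: 1 + 3 + 4 + 3 + 3 + 4 = 18.
Remaining: 20 − 18 = 2 thirty-second notes, which is a sixteenth note.

sixteenth note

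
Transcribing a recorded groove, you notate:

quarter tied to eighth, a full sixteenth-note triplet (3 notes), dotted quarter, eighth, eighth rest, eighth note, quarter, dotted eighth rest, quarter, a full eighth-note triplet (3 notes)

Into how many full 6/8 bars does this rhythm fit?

2

One bar of 6/8 = 12 sixteenth notes.
Each duration in sixteenth notes: quarter tied to eighth (quarter + eighth) = 6; a full sixteenth-note triplet (3 notes) (three triplet sixteenths span one eighth) = 2; dotted quarter = 6; eighth = 2; eighth rest = 2; eighth note = 2; quarter = 4; dotted eighth rest = 3; quarter = 4; a full eighth-note triplet (3 notes) (three triplet eighths span one quarter) = 4.
Total: 6 + 2 + 6 + 2 + 2 + 2 + 4 + 3 + 4 + 4 = 35.
35 ÷ 12 = 2 complete bars with 11 left over.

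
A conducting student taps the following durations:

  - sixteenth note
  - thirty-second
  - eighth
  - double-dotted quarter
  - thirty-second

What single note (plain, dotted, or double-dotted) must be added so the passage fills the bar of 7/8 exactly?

dotted eighth note

The bar of 7/8 = 28 thirty-second notes.
Convert each value to thirty-second notes: sixteenth note = 2; thirty-second = 1; eighth = 4; double-dotted quarter = 14; thirty-second = 1.
Total: 2 + 1 + 4 + 14 + 1 = 22.
Remaining: 28 − 22 = 6 thirty-second notes, which is a dotted eighth note.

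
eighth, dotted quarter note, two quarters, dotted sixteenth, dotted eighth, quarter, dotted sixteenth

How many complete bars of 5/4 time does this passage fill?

One bar of 5/4 = 40 thirty-second notes.
Convert each value to thirty-second notes: eighth = 4; dotted quarter note = 12; quarter = 8; quarter = 8; dotted sixteenth = 3; dotted eighth = 6; quarter = 8; dotted sixteenth = 3.
Sum: 4 + 12 + 8 + 8 + 3 + 6 + 8 + 3 = 52.
52 ÷ 40 = 1 complete bar with 12 left over.

1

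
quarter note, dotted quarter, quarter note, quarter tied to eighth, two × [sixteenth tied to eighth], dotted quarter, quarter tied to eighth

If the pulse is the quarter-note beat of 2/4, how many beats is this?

9.5

One quarter-note beat = 4 sixteenth notes.
In sixteenth notes: quarter note = 4; dotted quarter = 6; quarter note = 4; quarter tied to eighth (quarter + eighth) = 6; sixteenth tied to eighth (sixteenth + eighth) = 3; sixteenth tied to eighth (sixteenth + eighth) = 3; dotted quarter = 6; quarter tied to eighth (quarter + eighth) = 6.
Sum: 4 + 6 + 4 + 6 + 3 + 3 + 6 + 6 = 38.
38 ÷ 4 = 9.5 beats.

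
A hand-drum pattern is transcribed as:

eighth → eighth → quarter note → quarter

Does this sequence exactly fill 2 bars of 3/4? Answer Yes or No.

One bar of 3/4 = 6 eighth notes, so 2 bars = 12.
Working in eighth notes: eighth = 1; eighth = 1; quarter note = 2; quarter = 2.
Total: 1 + 1 + 2 + 2 = 6.
6 falls short of 12, so the answer is No.

No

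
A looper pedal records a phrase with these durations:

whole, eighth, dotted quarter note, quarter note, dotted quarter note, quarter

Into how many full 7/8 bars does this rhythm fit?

One bar of 7/8 = 7 eighth notes.
In eighth notes: whole = 8; eighth = 1; dotted quarter note = 3; quarter note = 2; dotted quarter note = 3; quarter = 2.
Adding: 8 + 1 + 3 + 2 + 3 + 2 = 19.
19 ÷ 7 = 2 complete bars with 5 left over.

2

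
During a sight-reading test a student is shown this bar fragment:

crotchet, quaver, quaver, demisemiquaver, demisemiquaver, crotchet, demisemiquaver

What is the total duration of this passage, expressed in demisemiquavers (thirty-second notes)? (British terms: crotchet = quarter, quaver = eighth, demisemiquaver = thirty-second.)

In thirty-second notes: crotchet = 8; quaver = 4; quaver = 4; demisemiquaver = 1; demisemiquaver = 1; crotchet = 8; demisemiquaver = 1.
Sum: 8 + 4 + 4 + 1 + 1 + 8 + 1 = 27 thirty-second notes.

27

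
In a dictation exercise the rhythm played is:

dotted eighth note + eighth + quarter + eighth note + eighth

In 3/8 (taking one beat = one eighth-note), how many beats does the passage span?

6.5

One eighth-note beat = 2 sixteenth notes.
Each duration in sixteenth notes: dotted eighth note = 3; eighth = 2; quarter = 4; eighth note = 2; eighth = 2.
Total: 3 + 2 + 4 + 2 + 2 = 13.
13 ÷ 2 = 6.5 beats.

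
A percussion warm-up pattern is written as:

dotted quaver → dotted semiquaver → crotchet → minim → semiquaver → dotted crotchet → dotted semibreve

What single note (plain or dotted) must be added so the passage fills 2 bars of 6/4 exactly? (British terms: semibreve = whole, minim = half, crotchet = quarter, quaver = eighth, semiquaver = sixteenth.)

2 bars of 6/4 = 96 thirty-second notes.
Express everything in thirty-second notes: dotted quaver = 6; dotted semiquaver = 3; crotchet = 8; minim = 16; semiquaver = 2; dotted crotchet = 12; dotted semibreve = 48.
Total: 6 + 3 + 8 + 16 + 2 + 12 + 48 = 95.
Remaining: 96 − 95 = 1 thirty-second note, which is a thirty-second note.

thirty-second note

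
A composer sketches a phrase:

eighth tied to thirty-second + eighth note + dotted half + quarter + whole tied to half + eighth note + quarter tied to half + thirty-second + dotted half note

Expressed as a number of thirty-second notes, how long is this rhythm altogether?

142

Each duration in thirty-second notes: eighth tied to thirty-second (eighth + thirty-second) = 5; eighth note = 4; dotted half = 24; quarter = 8; whole tied to half (whole + half) = 48; eighth note = 4; quarter tied to half (quarter + half) = 24; thirty-second = 1; dotted half note = 24.
Sum: 5 + 4 + 24 + 8 + 48 + 4 + 24 + 1 + 24 = 142 thirty-second notes.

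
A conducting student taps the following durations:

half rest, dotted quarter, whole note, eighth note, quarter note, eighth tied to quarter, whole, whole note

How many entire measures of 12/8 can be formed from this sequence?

One bar of 12/8 = 12 eighth notes.
Each duration in eighth notes: half rest = 4; dotted quarter = 3; whole note = 8; eighth note = 1; quarter note = 2; eighth tied to quarter (eighth + quarter) = 3; whole = 8; whole note = 8.
Total: 4 + 3 + 8 + 1 + 2 + 3 + 8 + 8 = 37.
37 ÷ 12 = 3 complete bars with 1 left over.

3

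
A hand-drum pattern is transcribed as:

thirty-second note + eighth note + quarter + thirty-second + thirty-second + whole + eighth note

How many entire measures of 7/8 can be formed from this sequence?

One bar of 7/8 = 28 thirty-second notes.
In thirty-second notes: thirty-second note = 1; eighth note = 4; quarter = 8; thirty-second = 1; thirty-second = 1; whole = 32; eighth note = 4.
Altogether 1 + 4 + 8 + 1 + 1 + 32 + 4 = 51.
51 ÷ 28 = 1 complete bar with 23 left over.

1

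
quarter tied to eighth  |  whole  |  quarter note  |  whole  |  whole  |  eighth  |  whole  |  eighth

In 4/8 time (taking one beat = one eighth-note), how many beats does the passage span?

One eighth-note beat = 2 sixteenth notes.
In sixteenth notes: quarter tied to eighth (quarter + eighth) = 6; whole = 16; quarter note = 4; whole = 16; whole = 16; eighth = 2; whole = 16; eighth = 2.
Total: 6 + 16 + 4 + 16 + 16 + 2 + 16 + 2 = 78.
78 ÷ 2 = 39 beats.

39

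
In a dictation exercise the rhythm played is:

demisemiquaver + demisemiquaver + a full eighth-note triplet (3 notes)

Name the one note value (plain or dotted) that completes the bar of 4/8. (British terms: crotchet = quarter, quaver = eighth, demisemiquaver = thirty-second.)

dotted eighth note

The bar of 4/8 = 16 thirty-second notes.
In thirty-second notes: demisemiquaver = 1; demisemiquaver = 1; a full eighth-note triplet (3 notes) (three triplet eighths span one quarter) = 8.
Altogether 1 + 1 + 8 = 10.
Remaining: 16 − 10 = 6 thirty-second notes, which is a dotted eighth note.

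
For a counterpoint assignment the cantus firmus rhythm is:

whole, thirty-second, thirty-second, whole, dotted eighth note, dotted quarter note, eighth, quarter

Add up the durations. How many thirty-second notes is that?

96

Convert each value to thirty-second notes: whole = 32; thirty-second = 1; thirty-second = 1; whole = 32; dotted eighth note = 6; dotted quarter note = 12; eighth = 4; quarter = 8.
Altogether 32 + 1 + 1 + 32 + 6 + 12 + 4 + 8 = 96 thirty-second notes.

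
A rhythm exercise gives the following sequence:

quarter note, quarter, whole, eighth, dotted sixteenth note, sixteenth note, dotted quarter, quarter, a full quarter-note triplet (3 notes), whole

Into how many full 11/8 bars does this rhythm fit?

One bar of 11/8 = 44 thirty-second notes.
In thirty-second notes: quarter note = 8; quarter = 8; whole = 32; eighth = 4; dotted sixteenth note = 3; sixteenth note = 2; dotted quarter = 12; quarter = 8; a full quarter-note triplet (3 notes) (three triplet quarters span one half) = 16; whole = 32.
Altogether 8 + 8 + 32 + 4 + 3 + 2 + 12 + 8 + 16 + 32 = 125.
125 ÷ 44 = 2 complete bars with 37 left over.

2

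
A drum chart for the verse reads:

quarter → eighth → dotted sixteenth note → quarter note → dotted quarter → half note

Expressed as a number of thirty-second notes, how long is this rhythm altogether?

Each duration in thirty-second notes: quarter = 8; eighth = 4; dotted sixteenth note = 3; quarter note = 8; dotted quarter = 12; half note = 16.
Sum: 8 + 4 + 3 + 8 + 12 + 16 = 51 thirty-second notes.

51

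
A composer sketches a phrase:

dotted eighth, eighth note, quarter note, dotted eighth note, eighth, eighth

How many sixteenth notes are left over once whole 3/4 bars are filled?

4

One bar of 3/4 = 12 sixteenth notes.
Express everything in sixteenth notes: dotted eighth = 3; eighth note = 2; quarter note = 4; dotted eighth note = 3; eighth = 2; eighth = 2.
Sum: 3 + 2 + 4 + 3 + 2 + 2 = 16.
16 ÷ 12 = 1 complete bar with 4 sixteenth notes remaining.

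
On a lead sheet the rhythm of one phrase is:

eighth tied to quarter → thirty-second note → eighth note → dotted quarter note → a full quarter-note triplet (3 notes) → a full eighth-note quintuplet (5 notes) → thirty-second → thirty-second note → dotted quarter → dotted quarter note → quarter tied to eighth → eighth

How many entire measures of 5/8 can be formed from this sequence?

One bar of 5/8 = 20 thirty-second notes.
Each duration in thirty-second notes: eighth tied to quarter (eighth + quarter) = 12; thirty-second note = 1; eighth note = 4; dotted quarter note = 12; a full quarter-note triplet (3 notes) (three triplet quarters span one half) = 16; a full eighth-note quintuplet (5 notes) (five quintuplet eighths span one half) = 16; thirty-second = 1; thirty-second note = 1; dotted quarter = 12; dotted quarter note = 12; quarter tied to eighth (quarter + eighth) = 12; eighth = 4.
Adding: 12 + 1 + 4 + 12 + 16 + 16 + 1 + 1 + 12 + 12 + 12 + 4 = 103.
103 ÷ 20 = 5 complete bars with 3 left over.

5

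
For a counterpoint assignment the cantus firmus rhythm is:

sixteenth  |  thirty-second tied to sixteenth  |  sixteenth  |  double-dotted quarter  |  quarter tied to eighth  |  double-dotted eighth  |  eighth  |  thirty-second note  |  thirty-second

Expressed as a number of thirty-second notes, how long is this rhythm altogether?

46

In thirty-second notes: sixteenth = 2; thirty-second tied to sixteenth (thirty-second + sixteenth) = 3; sixteenth = 2; double-dotted quarter = 14; quarter tied to eighth (quarter + eighth) = 12; double-dotted eighth = 7; eighth = 4; thirty-second note = 1; thirty-second = 1.
Sum: 2 + 3 + 2 + 14 + 12 + 7 + 4 + 1 + 1 = 46 thirty-second notes.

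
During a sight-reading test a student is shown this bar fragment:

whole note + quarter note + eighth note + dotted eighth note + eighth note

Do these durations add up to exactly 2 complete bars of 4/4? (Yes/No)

No

One bar of 4/4 = 16 sixteenth notes, so 2 bars = 32.
In sixteenth notes: whole note = 16; quarter note = 4; eighth note = 2; dotted eighth note = 3; eighth note = 2.
Sum: 16 + 4 + 2 + 3 + 2 = 27.
27 falls short of 32, so the answer is No.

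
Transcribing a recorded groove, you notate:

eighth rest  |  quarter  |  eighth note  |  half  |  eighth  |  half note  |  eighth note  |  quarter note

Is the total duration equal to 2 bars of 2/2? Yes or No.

Yes

One bar of 2/2 = 8 eighth notes, so 2 bars = 16.
Working in eighth notes: eighth rest = 1; quarter = 2; eighth note = 1; half = 4; eighth = 1; half note = 4; eighth note = 1; quarter note = 2.
Altogether 1 + 2 + 1 + 4 + 1 + 4 + 1 + 2 = 16.
16 equals 16, so the answer is Yes.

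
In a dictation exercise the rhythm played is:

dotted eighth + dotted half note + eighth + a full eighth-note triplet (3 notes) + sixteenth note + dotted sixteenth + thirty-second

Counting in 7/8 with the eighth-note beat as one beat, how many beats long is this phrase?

12

One eighth-note beat = 4 thirty-second notes.
Working in thirty-second notes: dotted eighth = 6; dotted half note = 24; eighth = 4; a full eighth-note triplet (3 notes) (three triplet eighths span one quarter) = 8; sixteenth note = 2; dotted sixteenth = 3; thirty-second = 1.
Altogether 6 + 24 + 4 + 8 + 2 + 3 + 1 = 48.
48 ÷ 4 = 12 beats.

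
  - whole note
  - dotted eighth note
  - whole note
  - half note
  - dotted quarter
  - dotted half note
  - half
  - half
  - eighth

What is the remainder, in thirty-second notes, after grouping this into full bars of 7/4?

46

One bar of 7/4 = 28 sixteenth notes.
Convert each value to sixteenth notes: whole note = 16; dotted eighth note = 3; whole note = 16; half note = 8; dotted quarter = 6; dotted half note = 12; half = 8; half = 8; eighth = 2.
Adding: 16 + 3 + 16 + 8 + 6 + 12 + 8 + 8 + 2 = 79.
79 ÷ 28 = 2 complete bars with 23 sixteenth notes remaining = 46 thirty-second notes.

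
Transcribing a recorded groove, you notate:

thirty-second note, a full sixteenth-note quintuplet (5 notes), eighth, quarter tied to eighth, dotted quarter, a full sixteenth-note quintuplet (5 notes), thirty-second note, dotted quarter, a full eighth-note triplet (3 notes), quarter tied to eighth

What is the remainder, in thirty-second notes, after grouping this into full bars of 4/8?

One bar of 4/8 = 16 thirty-second notes.
Convert each value to thirty-second notes: thirty-second note = 1; a full sixteenth-note quintuplet (5 notes) (five quintuplet sixteenths span one quarter) = 8; eighth = 4; quarter tied to eighth (quarter + eighth) = 12; dotted quarter = 12; a full sixteenth-note quintuplet (5 notes) (five quintuplet sixteenths span one quarter) = 8; thirty-second note = 1; dotted quarter = 12; a full eighth-note triplet (3 notes) (three triplet eighths span one quarter) = 8; quarter tied to eighth (quarter + eighth) = 12.
Sum: 1 + 8 + 4 + 12 + 12 + 8 + 1 + 12 + 8 + 12 = 78.
78 ÷ 16 = 4 complete bars with 14 thirty-second notes remaining.

14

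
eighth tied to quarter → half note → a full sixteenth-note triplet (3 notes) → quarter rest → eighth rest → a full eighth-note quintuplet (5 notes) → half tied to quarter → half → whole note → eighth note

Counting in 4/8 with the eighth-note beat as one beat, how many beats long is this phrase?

One eighth-note beat = 2 sixteenth notes.
Each duration in sixteenth notes: eighth tied to quarter (eighth + quarter) = 6; half note = 8; a full sixteenth-note triplet (3 notes) (three triplet sixteenths span one eighth) = 2; quarter rest = 4; eighth rest = 2; a full eighth-note quintuplet (5 notes) (five quintuplet eighths span one half) = 8; half tied to quarter (half + quarter) = 12; half = 8; whole note = 16; eighth note = 2.
Sum: 6 + 8 + 2 + 4 + 2 + 8 + 12 + 8 + 16 + 2 = 68.
68 ÷ 2 = 34 beats.

34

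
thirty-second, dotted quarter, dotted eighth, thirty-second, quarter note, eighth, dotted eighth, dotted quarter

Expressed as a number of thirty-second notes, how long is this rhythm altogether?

Convert each value to thirty-second notes: thirty-second = 1; dotted quarter = 12; dotted eighth = 6; thirty-second = 1; quarter note = 8; eighth = 4; dotted eighth = 6; dotted quarter = 12.
Total: 1 + 12 + 6 + 1 + 8 + 4 + 6 + 12 = 50 thirty-second notes.

50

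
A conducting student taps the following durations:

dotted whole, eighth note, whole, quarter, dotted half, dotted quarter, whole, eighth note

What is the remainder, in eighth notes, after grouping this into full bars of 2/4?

One bar of 2/4 = 4 eighth notes.
In eighth notes: dotted whole = 12; eighth note = 1; whole = 8; quarter = 2; dotted half = 6; dotted quarter = 3; whole = 8; eighth note = 1.
Sum: 12 + 1 + 8 + 2 + 6 + 3 + 8 + 1 = 41.
41 ÷ 4 = 10 complete bars with 1 eighth note remaining.

1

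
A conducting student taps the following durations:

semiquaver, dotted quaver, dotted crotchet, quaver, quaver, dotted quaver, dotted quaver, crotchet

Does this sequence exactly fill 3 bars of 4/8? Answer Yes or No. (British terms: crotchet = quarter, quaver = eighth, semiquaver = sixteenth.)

One bar of 4/8 = 8 sixteenth notes, so 3 bars = 24.
Express everything in sixteenth notes: semiquaver = 1; dotted quaver = 3; dotted crotchet = 6; quaver = 2; quaver = 2; dotted quaver = 3; dotted quaver = 3; crotchet = 4.
Total: 1 + 3 + 6 + 2 + 2 + 3 + 3 + 4 = 24.
24 equals 24, so the answer is Yes.

Yes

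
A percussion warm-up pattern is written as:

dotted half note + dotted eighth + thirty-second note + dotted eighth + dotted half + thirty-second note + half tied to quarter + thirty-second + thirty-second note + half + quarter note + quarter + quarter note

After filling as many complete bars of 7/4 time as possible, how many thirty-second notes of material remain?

16

One bar of 7/4 = 56 thirty-second notes.
Express everything in thirty-second notes: dotted half note = 24; dotted eighth = 6; thirty-second note = 1; dotted eighth = 6; dotted half = 24; thirty-second note = 1; half tied to quarter (half + quarter) = 24; thirty-second = 1; thirty-second note = 1; half = 16; quarter note = 8; quarter = 8; quarter note = 8.
Total: 24 + 6 + 1 + 6 + 24 + 1 + 24 + 1 + 1 + 16 + 8 + 8 + 8 = 128.
128 ÷ 56 = 2 complete bars with 16 thirty-second notes remaining.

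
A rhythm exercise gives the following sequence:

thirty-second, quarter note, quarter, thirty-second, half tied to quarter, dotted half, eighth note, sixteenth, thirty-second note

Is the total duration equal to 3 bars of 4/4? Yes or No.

One bar of 4/4 = 32 thirty-second notes, so 3 bars = 96.
Convert each value to thirty-second notes: thirty-second = 1; quarter note = 8; quarter = 8; thirty-second = 1; half tied to quarter (half + quarter) = 24; dotted half = 24; eighth note = 4; sixteenth = 2; thirty-second note = 1.
Total: 1 + 8 + 8 + 1 + 24 + 24 + 4 + 2 + 1 = 73.
73 falls short of 96, so the answer is No.

No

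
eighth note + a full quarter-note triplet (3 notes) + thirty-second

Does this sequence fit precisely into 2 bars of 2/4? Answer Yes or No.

One bar of 2/4 = 16 thirty-second notes, so 2 bars = 32.
In thirty-second notes: eighth note = 4; a full quarter-note triplet (3 notes) (three triplet quarters span one half) = 16; thirty-second = 1.
Altogether 4 + 16 + 1 = 21.
21 falls short of 32, so the answer is No.

No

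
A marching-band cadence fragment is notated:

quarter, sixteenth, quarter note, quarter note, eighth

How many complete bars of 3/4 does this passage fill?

1

One bar of 3/4 = 12 sixteenth notes.
Each duration in sixteenth notes: quarter = 4; sixteenth = 1; quarter note = 4; quarter note = 4; eighth = 2.
Adding: 4 + 1 + 4 + 4 + 2 = 15.
15 ÷ 12 = 1 complete bar with 3 left over.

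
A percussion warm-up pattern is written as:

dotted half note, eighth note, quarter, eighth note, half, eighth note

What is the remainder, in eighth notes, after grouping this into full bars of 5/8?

One bar of 5/8 = 5 eighth notes.
In eighth notes: dotted half note = 6; eighth note = 1; quarter = 2; eighth note = 1; half = 4; eighth note = 1.
Altogether 6 + 1 + 2 + 1 + 4 + 1 = 15.
15 ÷ 5 = 3 complete bars with 0 eighth notes remaining.

0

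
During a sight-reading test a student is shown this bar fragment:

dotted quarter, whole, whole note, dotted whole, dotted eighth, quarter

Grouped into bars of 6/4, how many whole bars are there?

2

One bar of 6/4 = 24 sixteenth notes.
In sixteenth notes: dotted quarter = 6; whole = 16; whole note = 16; dotted whole = 24; dotted eighth = 3; quarter = 4.
Adding: 6 + 16 + 16 + 24 + 3 + 4 = 69.
69 ÷ 24 = 2 complete bars with 21 left over.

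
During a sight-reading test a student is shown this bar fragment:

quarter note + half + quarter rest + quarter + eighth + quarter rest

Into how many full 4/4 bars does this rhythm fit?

1

One bar of 4/4 = 8 eighth notes.
Each duration in eighth notes: quarter note = 2; half = 4; quarter rest = 2; quarter = 2; eighth = 1; quarter rest = 2.
Altogether 2 + 4 + 2 + 2 + 1 + 2 = 13.
13 ÷ 8 = 1 complete bar with 5 left over.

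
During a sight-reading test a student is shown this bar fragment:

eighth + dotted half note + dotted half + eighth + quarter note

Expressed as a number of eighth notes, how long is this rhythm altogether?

Express everything in eighth notes: eighth = 1; dotted half note = 6; dotted half = 6; eighth = 1; quarter note = 2.
Sum: 1 + 6 + 6 + 1 + 2 = 16 eighth notes.

16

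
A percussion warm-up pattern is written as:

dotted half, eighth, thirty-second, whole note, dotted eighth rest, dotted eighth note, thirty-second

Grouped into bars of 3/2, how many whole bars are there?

1

One bar of 3/2 = 48 thirty-second notes.
Each duration in thirty-second notes: dotted half = 24; eighth = 4; thirty-second = 1; whole note = 32; dotted eighth rest = 6; dotted eighth note = 6; thirty-second = 1.
Adding: 24 + 4 + 1 + 32 + 6 + 6 + 1 = 74.
74 ÷ 48 = 1 complete bar with 26 left over.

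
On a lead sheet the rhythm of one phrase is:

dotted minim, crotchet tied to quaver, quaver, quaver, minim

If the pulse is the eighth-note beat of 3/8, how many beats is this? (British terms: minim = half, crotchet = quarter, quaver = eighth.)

One eighth-note beat = 2 sixteenth notes.
Each duration in sixteenth notes: dotted minim = 12; crotchet tied to quaver (crotchet + quaver) = 6; quaver = 2; quaver = 2; minim = 8.
Total: 12 + 6 + 2 + 2 + 8 = 30.
30 ÷ 2 = 15 beats.

15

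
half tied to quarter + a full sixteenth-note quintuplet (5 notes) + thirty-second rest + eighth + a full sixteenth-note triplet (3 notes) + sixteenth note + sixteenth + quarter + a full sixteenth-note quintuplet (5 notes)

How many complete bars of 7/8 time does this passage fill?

2

One bar of 7/8 = 28 thirty-second notes.
Working in thirty-second notes: half tied to quarter (half + quarter) = 24; a full sixteenth-note quintuplet (5 notes) (five quintuplet sixteenths span one quarter) = 8; thirty-second rest = 1; eighth = 4; a full sixteenth-note triplet (3 notes) (three triplet sixteenths span one eighth) = 4; sixteenth note = 2; sixteenth = 2; quarter = 8; a full sixteenth-note quintuplet (5 notes) (five quintuplet sixteenths span one quarter) = 8.
Total: 24 + 8 + 1 + 4 + 4 + 2 + 2 + 8 + 8 = 61.
61 ÷ 28 = 2 complete bars with 5 left over.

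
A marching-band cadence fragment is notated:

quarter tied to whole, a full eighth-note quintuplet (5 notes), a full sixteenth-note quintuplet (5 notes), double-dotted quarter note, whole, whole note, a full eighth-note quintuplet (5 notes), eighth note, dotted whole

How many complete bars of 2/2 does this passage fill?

6

One bar of 2/2 = 16 sixteenth notes.
Working in sixteenth notes: quarter tied to whole (quarter + whole) = 20; a full eighth-note quintuplet (5 notes) (five quintuplet eighths span one half) = 8; a full sixteenth-note quintuplet (5 notes) (five quintuplet sixteenths span one quarter) = 4; double-dotted quarter note = 7; whole = 16; whole note = 16; a full eighth-note quintuplet (5 notes) (five quintuplet eighths span one half) = 8; eighth note = 2; dotted whole = 24.
Adding: 20 + 8 + 4 + 7 + 16 + 16 + 8 + 2 + 24 = 105.
105 ÷ 16 = 6 complete bars with 9 left over.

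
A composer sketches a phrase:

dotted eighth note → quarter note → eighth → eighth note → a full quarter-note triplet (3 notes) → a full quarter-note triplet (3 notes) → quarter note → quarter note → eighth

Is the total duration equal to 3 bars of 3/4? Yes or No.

No

One bar of 3/4 = 12 sixteenth notes, so 3 bars = 36.
Working in sixteenth notes: dotted eighth note = 3; quarter note = 4; eighth = 2; eighth note = 2; a full quarter-note triplet (3 notes) (three triplet quarters span one half) = 8; a full quarter-note triplet (3 notes) (three triplet quarters span one half) = 8; quarter note = 4; quarter note = 4; eighth = 2.
Adding: 3 + 4 + 2 + 2 + 8 + 8 + 4 + 4 + 2 = 37.
37 exceeds 36, so the answer is No.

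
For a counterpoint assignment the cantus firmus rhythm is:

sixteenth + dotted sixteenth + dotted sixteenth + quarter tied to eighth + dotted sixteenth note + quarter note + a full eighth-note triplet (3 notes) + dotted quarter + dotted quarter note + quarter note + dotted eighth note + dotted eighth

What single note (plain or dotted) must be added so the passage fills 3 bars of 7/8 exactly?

3 bars of 7/8 = 84 thirty-second notes.
In thirty-second notes: sixteenth = 2; dotted sixteenth = 3; dotted sixteenth = 3; quarter tied to eighth (quarter + eighth) = 12; dotted sixteenth note = 3; quarter note = 8; a full eighth-note triplet (3 notes) (three triplet eighths span one quarter) = 8; dotted quarter = 12; dotted quarter note = 12; quarter note = 8; dotted eighth note = 6; dotted eighth = 6.
Sum: 2 + 3 + 3 + 12 + 3 + 8 + 8 + 12 + 12 + 8 + 6 + 6 = 83.
Remaining: 84 − 83 = 1 thirty-second note, which is a thirty-second note.

thirty-second note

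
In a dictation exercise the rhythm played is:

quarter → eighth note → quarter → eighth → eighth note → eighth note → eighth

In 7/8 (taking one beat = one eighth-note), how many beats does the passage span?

9

One eighth-note beat = 2 sixteenth notes.
Convert each value to sixteenth notes: quarter = 4; eighth note = 2; quarter = 4; eighth = 2; eighth note = 2; eighth note = 2; eighth = 2.
Sum: 4 + 2 + 4 + 2 + 2 + 2 + 2 = 18.
18 ÷ 2 = 9 beats.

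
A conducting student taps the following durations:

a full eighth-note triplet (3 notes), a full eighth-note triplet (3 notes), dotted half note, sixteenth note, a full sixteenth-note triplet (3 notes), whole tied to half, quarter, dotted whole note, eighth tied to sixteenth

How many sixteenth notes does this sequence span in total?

Express everything in sixteenth notes: a full eighth-note triplet (3 notes) (three triplet eighths span one quarter) = 4; a full eighth-note triplet (3 notes) (three triplet eighths span one quarter) = 4; dotted half note = 12; sixteenth note = 1; a full sixteenth-note triplet (3 notes) (three triplet sixteenths span one eighth) = 2; whole tied to half (whole + half) = 24; quarter = 4; dotted whole note = 24; eighth tied to sixteenth (eighth + sixteenth) = 3.
Adding: 4 + 4 + 12 + 1 + 2 + 24 + 4 + 24 + 3 = 78 sixteenth notes.

78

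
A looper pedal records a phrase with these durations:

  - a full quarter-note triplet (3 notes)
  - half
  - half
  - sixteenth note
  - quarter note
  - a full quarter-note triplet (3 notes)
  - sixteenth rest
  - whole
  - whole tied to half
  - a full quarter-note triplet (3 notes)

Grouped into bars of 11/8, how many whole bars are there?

One bar of 11/8 = 22 sixteenth notes.
Convert each value to sixteenth notes: a full quarter-note triplet (3 notes) (three triplet quarters span one half) = 8; half = 8; half = 8; sixteenth note = 1; quarter note = 4; a full quarter-note triplet (3 notes) (three triplet quarters span one half) = 8; sixteenth rest = 1; whole = 16; whole tied to half (whole + half) = 24; a full quarter-note triplet (3 notes) (three triplet quarters span one half) = 8.
Total: 8 + 8 + 8 + 1 + 4 + 8 + 1 + 16 + 24 + 8 = 86.
86 ÷ 22 = 3 complete bars with 20 left over.

3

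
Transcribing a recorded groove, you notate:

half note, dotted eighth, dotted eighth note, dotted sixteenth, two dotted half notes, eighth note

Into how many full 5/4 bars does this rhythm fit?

2

One bar of 5/4 = 40 thirty-second notes.
In thirty-second notes: half note = 16; dotted eighth = 6; dotted eighth note = 6; dotted sixteenth = 3; dotted half note = 24; dotted half note = 24; eighth note = 4.
Altogether 16 + 6 + 6 + 3 + 24 + 24 + 4 = 83.
83 ÷ 40 = 2 complete bars with 3 left over.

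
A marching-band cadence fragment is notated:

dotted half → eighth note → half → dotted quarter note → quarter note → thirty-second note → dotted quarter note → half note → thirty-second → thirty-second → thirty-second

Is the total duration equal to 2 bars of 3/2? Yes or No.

One bar of 3/2 = 48 thirty-second notes, so 2 bars = 96.
Express everything in thirty-second notes: dotted half = 24; eighth note = 4; half = 16; dotted quarter note = 12; quarter note = 8; thirty-second note = 1; dotted quarter note = 12; half note = 16; thirty-second = 1; thirty-second = 1; thirty-second = 1.
Sum: 24 + 4 + 16 + 12 + 8 + 1 + 12 + 16 + 1 + 1 + 1 = 96.
96 equals 96, so the answer is Yes.

Yes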